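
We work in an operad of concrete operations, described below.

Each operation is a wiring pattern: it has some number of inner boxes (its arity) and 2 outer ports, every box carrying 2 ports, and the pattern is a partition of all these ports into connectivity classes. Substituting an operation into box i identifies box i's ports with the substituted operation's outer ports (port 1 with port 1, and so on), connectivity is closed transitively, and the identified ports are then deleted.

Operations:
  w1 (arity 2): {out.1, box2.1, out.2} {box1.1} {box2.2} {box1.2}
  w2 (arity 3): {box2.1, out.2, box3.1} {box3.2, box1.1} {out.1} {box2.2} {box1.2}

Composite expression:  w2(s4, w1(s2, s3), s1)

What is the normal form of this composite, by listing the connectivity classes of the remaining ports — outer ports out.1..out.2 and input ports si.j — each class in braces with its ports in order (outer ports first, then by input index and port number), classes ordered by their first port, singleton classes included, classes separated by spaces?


{out.1} {out.2, s1.1, s3.1} {s1.2, s4.1} {s2.1} {s2.2} {s3.2} {s4.2}

Reachability decides: close wires over w2-identified ports.
composing w1 on (s2, s3), with out.j its own outer ports: {out.1, out.2, s3.1} {s2.1} {s2.2} {s3.2}
composing w2 on (s4, s2, s3, s1), with out.j its own outer ports: {out.1} {out.2, s1.1, s3.1} {s1.2, s4.1} {s2.1} {s2.2} {s3.2} {s4.2}


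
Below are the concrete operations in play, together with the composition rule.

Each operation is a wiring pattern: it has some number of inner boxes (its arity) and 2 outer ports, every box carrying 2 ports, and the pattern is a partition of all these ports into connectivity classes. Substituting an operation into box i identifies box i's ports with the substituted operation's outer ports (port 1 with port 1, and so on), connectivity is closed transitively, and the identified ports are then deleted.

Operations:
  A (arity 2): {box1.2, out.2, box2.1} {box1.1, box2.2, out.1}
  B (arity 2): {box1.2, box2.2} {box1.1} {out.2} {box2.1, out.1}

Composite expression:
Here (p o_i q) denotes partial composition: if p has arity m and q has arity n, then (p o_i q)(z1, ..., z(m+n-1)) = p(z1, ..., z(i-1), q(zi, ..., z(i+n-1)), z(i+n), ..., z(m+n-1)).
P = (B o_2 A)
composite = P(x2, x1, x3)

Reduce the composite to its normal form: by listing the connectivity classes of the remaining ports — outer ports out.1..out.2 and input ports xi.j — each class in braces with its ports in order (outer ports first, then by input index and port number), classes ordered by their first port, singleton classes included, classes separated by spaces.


{out.1, x1.1, x3.2} {out.2} {x1.2, x2.2, x3.1} {x2.1}

After gluing at B, chains via deleted ports link the x-ports.
composing A on (x1, x3), with out.j its own outer ports: {out.1, x1.1, x3.2} {out.2, x1.2, x3.1}
composing B on (x2, x1, x3), with out.j its own outer ports: {out.1, x1.1, x3.2} {out.2} {x1.2, x2.2, x3.1} {x2.1}


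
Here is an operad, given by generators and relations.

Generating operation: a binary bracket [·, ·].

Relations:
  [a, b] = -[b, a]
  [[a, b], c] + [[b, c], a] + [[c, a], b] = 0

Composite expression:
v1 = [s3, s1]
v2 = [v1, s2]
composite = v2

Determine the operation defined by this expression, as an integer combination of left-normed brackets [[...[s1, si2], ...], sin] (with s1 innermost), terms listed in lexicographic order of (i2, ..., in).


Skip Jacobi rewriting: expand, keep s1-initial words, read off terms.
Composite bracket: [[s3, s1], s2]
Applying ab - ba throughout gives 4 signed words (2^2 = 4).
Collect the words opening with s1:
  sign of s1s3s2 is -1, so it contributes -[[s1, s3], s2]

-[[s1, s3], s2]


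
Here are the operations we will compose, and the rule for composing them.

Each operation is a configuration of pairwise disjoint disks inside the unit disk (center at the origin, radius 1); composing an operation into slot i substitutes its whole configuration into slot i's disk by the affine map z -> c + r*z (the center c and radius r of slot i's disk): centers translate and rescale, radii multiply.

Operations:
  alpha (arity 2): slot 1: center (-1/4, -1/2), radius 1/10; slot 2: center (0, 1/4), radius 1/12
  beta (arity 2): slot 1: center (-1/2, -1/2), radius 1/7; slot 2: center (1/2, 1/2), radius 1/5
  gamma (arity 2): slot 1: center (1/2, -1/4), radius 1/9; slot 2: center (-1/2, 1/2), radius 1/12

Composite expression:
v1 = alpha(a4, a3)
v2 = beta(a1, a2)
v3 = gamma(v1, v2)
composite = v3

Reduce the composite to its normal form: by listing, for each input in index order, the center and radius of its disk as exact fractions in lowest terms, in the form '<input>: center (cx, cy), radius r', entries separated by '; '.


Nesting under gamma composes maps z -> c + r*z down each a-path.
for a4, the 2-step affine chain lands on center (17/36, -11/36), radius 1/90
for a3, the 2-step affine chain lands on center (1/2, -2/9), radius 1/108
for a1, the 2-step affine chain lands on center (-13/24, 11/24), radius 1/84
for a2, the 2-step affine chain lands on center (-11/24, 13/24), radius 1/60

a1: center (-13/24, 11/24), radius 1/84; a2: center (-11/24, 13/24), radius 1/60; a3: center (1/2, -2/9), radius 1/108; a4: center (17/36, -11/36), radius 1/90


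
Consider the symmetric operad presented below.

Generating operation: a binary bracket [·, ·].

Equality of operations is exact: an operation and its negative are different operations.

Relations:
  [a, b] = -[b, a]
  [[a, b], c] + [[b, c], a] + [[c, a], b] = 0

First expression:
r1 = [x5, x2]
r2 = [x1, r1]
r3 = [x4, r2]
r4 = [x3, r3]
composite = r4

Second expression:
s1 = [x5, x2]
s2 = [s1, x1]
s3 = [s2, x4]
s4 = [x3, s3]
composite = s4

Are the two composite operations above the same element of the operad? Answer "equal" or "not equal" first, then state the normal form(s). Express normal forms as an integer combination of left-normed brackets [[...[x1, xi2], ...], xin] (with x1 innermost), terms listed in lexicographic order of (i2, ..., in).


equal: each reduces to -[[[[x1, x2], x5], x4], x3] + [[[[x1, x5], x2], x4], x3]

Normal form of the first expression: -[[[[x1, x2], x5], x4], x3] + [[[[x1, x5], x2], x4], x3]
Normal form of the second expression: -[[[[x1, x2], x5], x4], x3] + [[[[x1, x5], x2], x4], x3]
Identical normal forms: equal.


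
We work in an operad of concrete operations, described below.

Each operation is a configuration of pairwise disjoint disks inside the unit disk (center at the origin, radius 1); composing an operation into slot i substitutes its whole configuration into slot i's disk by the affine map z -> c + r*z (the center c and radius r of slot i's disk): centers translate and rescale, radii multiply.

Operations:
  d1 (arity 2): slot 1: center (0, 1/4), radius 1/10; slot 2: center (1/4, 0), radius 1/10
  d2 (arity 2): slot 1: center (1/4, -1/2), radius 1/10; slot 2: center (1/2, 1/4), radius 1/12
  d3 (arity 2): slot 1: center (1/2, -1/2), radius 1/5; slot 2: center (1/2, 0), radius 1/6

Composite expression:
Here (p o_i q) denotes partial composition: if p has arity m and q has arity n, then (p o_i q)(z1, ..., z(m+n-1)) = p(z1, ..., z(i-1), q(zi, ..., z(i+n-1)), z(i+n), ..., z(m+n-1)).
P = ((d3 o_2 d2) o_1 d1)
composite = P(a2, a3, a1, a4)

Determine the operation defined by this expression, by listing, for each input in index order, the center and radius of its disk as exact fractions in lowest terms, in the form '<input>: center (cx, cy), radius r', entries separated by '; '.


a1: center (13/24, -1/12), radius 1/60; a2: center (1/2, -9/20), radius 1/50; a3: center (11/20, -1/2), radius 1/50; a4: center (7/12, 1/24), radius 1/72

Below d3, radii multiply path by path; the a-disk centers shift.
a2: after 2 affine steps, its disk has center (1/2, -9/20), radius 1/50
a3: after 2 affine steps, its disk has center (11/20, -1/2), radius 1/50
a1: after 2 affine steps, its disk has center (13/24, -1/12), radius 1/60
a4: after 2 affine steps, its disk has center (7/12, 1/24), radius 1/72


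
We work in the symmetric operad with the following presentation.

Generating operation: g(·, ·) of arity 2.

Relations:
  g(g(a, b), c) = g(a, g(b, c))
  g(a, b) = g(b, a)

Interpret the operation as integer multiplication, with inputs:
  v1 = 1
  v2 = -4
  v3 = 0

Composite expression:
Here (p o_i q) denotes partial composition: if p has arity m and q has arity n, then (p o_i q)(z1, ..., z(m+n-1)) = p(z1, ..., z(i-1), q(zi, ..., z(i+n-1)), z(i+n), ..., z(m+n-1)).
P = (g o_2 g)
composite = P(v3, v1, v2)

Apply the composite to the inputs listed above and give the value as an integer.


0

g(v1, v2) = -4
g(v3, g(v1, v2)) = 0


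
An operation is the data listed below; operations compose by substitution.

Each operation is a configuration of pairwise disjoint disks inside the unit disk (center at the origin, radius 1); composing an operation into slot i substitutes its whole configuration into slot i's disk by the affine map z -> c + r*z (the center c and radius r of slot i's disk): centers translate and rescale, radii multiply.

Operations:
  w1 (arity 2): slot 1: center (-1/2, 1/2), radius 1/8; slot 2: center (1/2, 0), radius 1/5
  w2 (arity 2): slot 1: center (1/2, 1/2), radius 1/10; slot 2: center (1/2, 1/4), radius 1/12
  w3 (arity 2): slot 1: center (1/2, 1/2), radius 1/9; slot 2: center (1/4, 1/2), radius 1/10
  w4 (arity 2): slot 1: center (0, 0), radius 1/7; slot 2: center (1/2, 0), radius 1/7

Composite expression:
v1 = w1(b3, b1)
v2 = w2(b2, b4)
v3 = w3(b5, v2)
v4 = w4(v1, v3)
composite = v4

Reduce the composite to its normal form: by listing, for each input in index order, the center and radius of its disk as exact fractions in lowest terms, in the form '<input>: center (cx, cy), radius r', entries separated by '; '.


b1: center (1/14, 0), radius 1/35; b2: center (19/35, 11/140), radius 1/700; b3: center (-1/14, 1/14), radius 1/56; b4: center (19/35, 3/40), radius 1/840; b5: center (4/7, 1/14), radius 1/63

Follow each b-input down from w4: c' goes to c + r*c', radius to r*r'.
b3 passes through 2 substitutions, ending at center (-1/14, 1/14), radius 1/56
b1 passes through 2 substitutions, ending at center (1/14, 0), radius 1/35
b5 passes through 2 substitutions, ending at center (4/7, 1/14), radius 1/63
b2 passes through 3 substitutions, ending at center (19/35, 11/140), radius 1/700
b4 passes through 3 substitutions, ending at center (19/35, 3/40), radius 1/840


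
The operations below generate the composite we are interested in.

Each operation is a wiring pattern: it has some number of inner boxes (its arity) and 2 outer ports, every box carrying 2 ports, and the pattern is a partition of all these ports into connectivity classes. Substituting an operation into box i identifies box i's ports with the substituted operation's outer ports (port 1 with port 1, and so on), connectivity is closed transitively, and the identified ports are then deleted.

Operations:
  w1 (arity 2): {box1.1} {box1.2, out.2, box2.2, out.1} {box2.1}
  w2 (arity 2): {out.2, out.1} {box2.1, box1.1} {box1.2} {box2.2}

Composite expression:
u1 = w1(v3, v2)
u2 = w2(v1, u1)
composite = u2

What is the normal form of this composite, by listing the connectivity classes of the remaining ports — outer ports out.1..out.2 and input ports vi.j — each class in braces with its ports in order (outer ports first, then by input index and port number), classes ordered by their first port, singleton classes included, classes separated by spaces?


{out.1, out.2} {v1.1, v2.2, v3.2} {v1.2} {v2.1} {v3.1}


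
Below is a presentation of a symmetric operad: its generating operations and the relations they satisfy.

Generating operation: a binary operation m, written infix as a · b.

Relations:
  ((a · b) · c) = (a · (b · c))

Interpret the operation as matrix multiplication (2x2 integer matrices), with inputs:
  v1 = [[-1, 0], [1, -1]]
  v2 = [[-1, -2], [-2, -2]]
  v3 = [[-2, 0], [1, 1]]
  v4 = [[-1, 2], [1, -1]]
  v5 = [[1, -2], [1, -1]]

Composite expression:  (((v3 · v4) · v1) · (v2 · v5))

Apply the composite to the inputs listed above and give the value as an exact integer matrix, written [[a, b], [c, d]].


[[2, 0], [1, -2]]

(v3 · v4) = [[2, -4], [0, 1]]
((v3 · v4) · v1) = [[-6, 4], [1, -1]]
(v2 · v5) = [[-3, 4], [-4, 6]]
(((v3 · v4) · v1) · (v2 · v5)) = [[2, 0], [1, -2]]


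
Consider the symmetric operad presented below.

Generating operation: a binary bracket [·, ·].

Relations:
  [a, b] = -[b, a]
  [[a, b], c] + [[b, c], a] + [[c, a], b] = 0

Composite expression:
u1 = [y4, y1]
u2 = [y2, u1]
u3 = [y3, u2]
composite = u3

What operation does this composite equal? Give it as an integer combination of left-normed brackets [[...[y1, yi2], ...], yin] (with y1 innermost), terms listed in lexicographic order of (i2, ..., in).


-[[[y1, y4], y2], y3]

Left-normed coefficients sit on the y1-initial expansion words.
Composite bracket: [y3, [y2, [y4, y1]]]
Applying ab - ba throughout gives 8 signed words (2^3 = 8).
Keep just the words that open with y1:
  y1y4y2y3 (sign -1) contributes -[[[y1, y4], y2], y3]


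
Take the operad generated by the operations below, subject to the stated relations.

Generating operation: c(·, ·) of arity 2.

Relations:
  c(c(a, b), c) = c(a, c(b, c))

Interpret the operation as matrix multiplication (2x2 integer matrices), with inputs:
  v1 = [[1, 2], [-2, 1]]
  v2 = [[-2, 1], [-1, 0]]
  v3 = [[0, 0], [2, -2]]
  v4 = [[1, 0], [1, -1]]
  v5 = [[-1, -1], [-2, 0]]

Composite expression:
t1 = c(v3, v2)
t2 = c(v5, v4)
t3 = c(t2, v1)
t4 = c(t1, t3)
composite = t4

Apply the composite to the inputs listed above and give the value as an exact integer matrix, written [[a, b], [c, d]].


c(v3, v2) = [[0, 0], [-2, 2]]
c(v5, v4) = [[-2, 1], [-2, 0]]
c(c(v5, v4), v1) = [[-4, -3], [-2, -4]]
c(c(v3, v2), c(c(v5, v4), v1)) = [[0, 0], [4, -2]]

[[0, 0], [4, -2]]


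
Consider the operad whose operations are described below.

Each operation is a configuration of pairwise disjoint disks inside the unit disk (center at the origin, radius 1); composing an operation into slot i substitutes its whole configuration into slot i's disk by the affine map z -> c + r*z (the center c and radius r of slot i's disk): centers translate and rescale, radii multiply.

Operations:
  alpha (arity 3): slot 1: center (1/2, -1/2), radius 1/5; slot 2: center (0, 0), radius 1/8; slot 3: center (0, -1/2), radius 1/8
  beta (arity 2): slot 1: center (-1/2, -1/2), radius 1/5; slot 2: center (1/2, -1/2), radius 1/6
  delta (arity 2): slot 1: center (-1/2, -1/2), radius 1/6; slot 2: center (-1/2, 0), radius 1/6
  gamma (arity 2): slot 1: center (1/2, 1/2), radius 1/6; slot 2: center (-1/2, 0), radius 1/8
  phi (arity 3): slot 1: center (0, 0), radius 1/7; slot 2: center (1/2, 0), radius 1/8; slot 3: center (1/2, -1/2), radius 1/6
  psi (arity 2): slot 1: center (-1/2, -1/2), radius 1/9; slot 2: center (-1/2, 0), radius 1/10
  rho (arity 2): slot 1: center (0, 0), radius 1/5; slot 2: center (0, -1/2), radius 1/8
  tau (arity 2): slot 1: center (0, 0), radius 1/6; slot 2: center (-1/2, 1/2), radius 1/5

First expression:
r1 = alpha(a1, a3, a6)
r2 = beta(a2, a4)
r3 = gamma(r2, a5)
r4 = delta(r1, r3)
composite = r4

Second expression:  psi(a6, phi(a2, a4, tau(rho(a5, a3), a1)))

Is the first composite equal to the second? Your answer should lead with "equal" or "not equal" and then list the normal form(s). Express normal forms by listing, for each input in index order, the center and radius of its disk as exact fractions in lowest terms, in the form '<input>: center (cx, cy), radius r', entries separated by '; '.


not equal; the first gives a1: center (-5/12, -7/12), radius 1/30; a2: center (-31/72, 5/72), radius 1/180; a3: center (-1/2, -1/2), radius 1/48; a4: center (-29/72, 5/72), radius 1/216; a5: center (-7/12, 0), radius 1/48; a6: center (-1/2, -7/12), radius 1/48 and the second a1: center (-11/24, -1/24), radius 1/300; a2: center (-1/2, 0), radius 1/70; a3: center (-9/20, -37/720), radius 1/2880; a4: center (-9/20, 0), radius 1/80; a5: center (-9/20, -1/20), radius 1/1800; a6: center (-1/2, -1/2), radius 1/9

The first expression reduces to a1: center (-5/12, -7/12), radius 1/30; a2: center (-31/72, 5/72), radius 1/180; a3: center (-1/2, -1/2), radius 1/48; a4: center (-29/72, 5/72), radius 1/216; a5: center (-7/12, 0), radius 1/48; a6: center (-1/2, -7/12), radius 1/48
The second expression reduces to a1: center (-11/24, -1/24), radius 1/300; a2: center (-1/2, 0), radius 1/70; a3: center (-9/20, -37/720), radius 1/2880; a4: center (-9/20, 0), radius 1/80; a5: center (-9/20, -1/20), radius 1/1800; a6: center (-1/2, -1/2), radius 1/9
Different reductions; not equal.


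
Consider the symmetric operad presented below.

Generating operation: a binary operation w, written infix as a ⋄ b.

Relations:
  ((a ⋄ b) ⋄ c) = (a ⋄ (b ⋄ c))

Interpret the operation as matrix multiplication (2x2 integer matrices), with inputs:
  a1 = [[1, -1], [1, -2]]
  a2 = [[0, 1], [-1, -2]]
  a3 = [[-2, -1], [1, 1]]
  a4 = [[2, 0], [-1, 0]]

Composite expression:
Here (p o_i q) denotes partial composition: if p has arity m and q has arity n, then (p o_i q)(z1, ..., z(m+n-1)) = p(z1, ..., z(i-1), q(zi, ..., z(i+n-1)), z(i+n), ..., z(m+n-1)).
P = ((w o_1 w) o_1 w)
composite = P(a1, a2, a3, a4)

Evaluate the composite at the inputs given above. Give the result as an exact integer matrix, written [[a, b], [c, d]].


(a1 ⋄ a2) = [[1, 3], [2, 5]]
((a1 ⋄ a2) ⋄ a3) = [[1, 2], [1, 3]]
(((a1 ⋄ a2) ⋄ a3) ⋄ a4) = [[0, 0], [-1, 0]]

[[0, 0], [-1, 0]]


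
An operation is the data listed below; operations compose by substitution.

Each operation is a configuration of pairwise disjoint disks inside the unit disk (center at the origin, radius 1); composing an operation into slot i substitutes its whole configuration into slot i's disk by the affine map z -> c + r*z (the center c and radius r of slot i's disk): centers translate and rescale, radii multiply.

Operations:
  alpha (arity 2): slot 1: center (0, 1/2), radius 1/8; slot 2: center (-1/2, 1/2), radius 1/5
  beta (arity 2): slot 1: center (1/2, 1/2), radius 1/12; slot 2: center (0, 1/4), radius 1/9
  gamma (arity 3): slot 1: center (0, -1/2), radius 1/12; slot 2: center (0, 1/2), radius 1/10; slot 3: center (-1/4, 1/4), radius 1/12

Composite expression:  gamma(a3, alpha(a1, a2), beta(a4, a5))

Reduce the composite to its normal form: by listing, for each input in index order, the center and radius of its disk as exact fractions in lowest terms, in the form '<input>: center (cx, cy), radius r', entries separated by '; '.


a1: center (0, 11/20), radius 1/80; a2: center (-1/20, 11/20), radius 1/50; a3: center (0, -1/2), radius 1/12; a4: center (-5/24, 7/24), radius 1/144; a5: center (-1/4, 13/48), radius 1/108

Each a-disk chains the slot maps above it in gamma; radii multiply.
input a3: composing its 1 substitution step yields center (0, -1/2), radius 1/12
input a1: composing its 2 substitution steps yields center (0, 11/20), radius 1/80
input a2: composing its 2 substitution steps yields center (-1/20, 11/20), radius 1/50
input a4: composing its 2 substitution steps yields center (-5/24, 7/24), radius 1/144
input a5: composing its 2 substitution steps yields center (-1/4, 13/48), radius 1/108


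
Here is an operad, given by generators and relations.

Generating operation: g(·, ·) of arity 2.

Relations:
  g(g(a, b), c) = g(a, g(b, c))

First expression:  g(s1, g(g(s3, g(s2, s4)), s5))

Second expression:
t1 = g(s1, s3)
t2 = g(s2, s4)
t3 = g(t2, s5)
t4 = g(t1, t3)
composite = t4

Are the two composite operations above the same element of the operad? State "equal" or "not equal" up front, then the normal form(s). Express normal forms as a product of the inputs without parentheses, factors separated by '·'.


equal — both sides give s1 · s3 · s2 · s4 · s5

The first expression reduces to s1 · s3 · s2 · s4 · s5
The second expression reduces to s1 · s3 · s2 · s4 · s5
One common form — equal.


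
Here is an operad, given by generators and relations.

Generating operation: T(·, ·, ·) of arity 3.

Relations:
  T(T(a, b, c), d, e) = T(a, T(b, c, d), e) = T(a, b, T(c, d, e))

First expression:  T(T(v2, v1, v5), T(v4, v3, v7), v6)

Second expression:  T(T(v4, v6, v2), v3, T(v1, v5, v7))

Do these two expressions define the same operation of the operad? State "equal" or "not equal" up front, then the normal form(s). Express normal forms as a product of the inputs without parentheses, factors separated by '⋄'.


not equal; first: v2 ⋄ v1 ⋄ v5 ⋄ v4 ⋄ v3 ⋄ v7 ⋄ v6; second: v4 ⋄ v6 ⋄ v2 ⋄ v3 ⋄ v1 ⋄ v5 ⋄ v7

Reducing the first expression gives v2 ⋄ v1 ⋄ v5 ⋄ v4 ⋄ v3 ⋄ v7 ⋄ v6
Reducing the second expression gives v4 ⋄ v6 ⋄ v2 ⋄ v3 ⋄ v1 ⋄ v5 ⋄ v7
The forms do not match — not equal.


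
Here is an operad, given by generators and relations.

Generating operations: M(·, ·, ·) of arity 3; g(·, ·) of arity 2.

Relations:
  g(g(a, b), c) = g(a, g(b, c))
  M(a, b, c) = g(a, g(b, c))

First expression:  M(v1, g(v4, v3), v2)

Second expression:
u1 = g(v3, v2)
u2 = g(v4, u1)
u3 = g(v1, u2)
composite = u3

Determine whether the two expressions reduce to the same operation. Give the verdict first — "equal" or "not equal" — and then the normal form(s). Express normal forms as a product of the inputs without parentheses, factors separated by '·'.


Normal form of the first expression: v1 · v4 · v3 · v2
Normal form of the second expression: v1 · v4 · v3 · v2
Identical normal forms: equal.

equal; both compose to v1 · v4 · v3 · v2


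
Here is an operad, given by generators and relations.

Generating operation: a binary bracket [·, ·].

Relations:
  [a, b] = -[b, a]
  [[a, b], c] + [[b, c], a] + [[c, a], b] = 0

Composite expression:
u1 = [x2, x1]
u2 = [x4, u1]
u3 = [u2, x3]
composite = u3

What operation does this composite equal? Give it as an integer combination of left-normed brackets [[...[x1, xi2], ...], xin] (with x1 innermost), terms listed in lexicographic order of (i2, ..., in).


Antisymmetry and Jacobi reduce to x1-anchored left-normed brackets.
Composite bracket: [[x4, [x2, x1]], x3]
Full expansion: 8 signed words from ab - ba (2^3 = 8).
The x1-initial words carry the normal form:
  the word x1x2x4x3 carries sign +1 and contributes +[[[x1, x2], x4], x3]

[[[x1, x2], x4], x3]


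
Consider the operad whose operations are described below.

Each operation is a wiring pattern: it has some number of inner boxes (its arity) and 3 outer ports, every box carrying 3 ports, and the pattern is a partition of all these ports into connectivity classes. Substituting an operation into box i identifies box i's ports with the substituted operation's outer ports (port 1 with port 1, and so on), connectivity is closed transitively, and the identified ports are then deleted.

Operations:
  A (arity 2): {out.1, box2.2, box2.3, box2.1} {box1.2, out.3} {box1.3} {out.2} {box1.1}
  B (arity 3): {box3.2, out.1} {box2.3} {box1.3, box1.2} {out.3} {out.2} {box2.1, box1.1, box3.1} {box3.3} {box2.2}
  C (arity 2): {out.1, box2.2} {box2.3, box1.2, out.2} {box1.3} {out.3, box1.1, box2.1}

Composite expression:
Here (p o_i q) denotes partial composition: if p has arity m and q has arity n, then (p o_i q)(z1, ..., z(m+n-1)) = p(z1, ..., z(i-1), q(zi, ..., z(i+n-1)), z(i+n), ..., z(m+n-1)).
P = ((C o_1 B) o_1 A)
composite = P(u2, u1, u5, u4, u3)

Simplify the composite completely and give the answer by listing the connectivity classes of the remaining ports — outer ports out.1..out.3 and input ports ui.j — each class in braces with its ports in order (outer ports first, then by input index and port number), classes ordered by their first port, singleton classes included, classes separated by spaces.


{out.1, u3.2} {out.2, u3.3} {out.3, u3.1, u4.2} {u1.1, u1.2, u1.3, u4.1, u5.1} {u2.1} {u2.2} {u2.3} {u4.3} {u5.2} {u5.3}

Connectivity passes through glued C-boundaries; trace each wire chain.
stage A: inputs (u2, u1), connectivity {out.1, u1.1, u1.2, u1.3} {out.2} {out.3, u2.2} {u2.1} {u2.3}, out.j its boundary
stage B: inputs (u2, u1, u5, u4), connectivity {out.1, u4.2} {out.2} {out.3} {u1.1, u1.2, u1.3, u4.1, u5.1} {u2.1} {u2.2} {u2.3} {u4.3} {u5.2} {u5.3}, out.j its boundary
stage C: inputs (u2, u1, u5, u4, u3), connectivity {out.1, u3.2} {out.2, u3.3} {out.3, u3.1, u4.2} {u1.1, u1.2, u1.3, u4.1, u5.1} {u2.1} {u2.2} {u2.3} {u4.3} {u5.2} {u5.3}, out.j its boundary


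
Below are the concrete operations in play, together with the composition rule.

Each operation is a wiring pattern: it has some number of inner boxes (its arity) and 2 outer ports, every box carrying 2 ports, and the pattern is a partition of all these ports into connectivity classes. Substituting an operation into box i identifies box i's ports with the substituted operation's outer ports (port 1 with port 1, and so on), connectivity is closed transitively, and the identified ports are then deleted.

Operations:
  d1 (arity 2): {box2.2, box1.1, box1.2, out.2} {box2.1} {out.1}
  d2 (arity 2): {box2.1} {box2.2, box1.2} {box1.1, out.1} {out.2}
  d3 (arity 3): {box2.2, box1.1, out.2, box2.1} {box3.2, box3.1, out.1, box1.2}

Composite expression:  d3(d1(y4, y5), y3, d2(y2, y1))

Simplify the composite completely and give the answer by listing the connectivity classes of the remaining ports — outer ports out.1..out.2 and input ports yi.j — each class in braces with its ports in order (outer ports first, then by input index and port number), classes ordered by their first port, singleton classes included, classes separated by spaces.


{out.1, y2.1, y4.1, y4.2, y5.2} {out.2, y3.1, y3.2} {y1.1} {y1.2, y2.2} {y5.1}

Reachability decides: close wires over d3-identified ports.
the subtree at d1 composes to {out.1} {out.2, y4.1, y4.2, y5.2} {y5.1} on (y4, y5); out.j = own outer ports
the subtree at d2 composes to {out.1, y2.1} {out.2} {y1.1} {y1.2, y2.2} on (y2, y1); out.j = own outer ports
the subtree at d3 composes to {out.1, y2.1, y4.1, y4.2, y5.2} {out.2, y3.1, y3.2} {y1.1} {y1.2, y2.2} {y5.1} on (y4, y5, y3, y2, y1); out.j = own outer ports


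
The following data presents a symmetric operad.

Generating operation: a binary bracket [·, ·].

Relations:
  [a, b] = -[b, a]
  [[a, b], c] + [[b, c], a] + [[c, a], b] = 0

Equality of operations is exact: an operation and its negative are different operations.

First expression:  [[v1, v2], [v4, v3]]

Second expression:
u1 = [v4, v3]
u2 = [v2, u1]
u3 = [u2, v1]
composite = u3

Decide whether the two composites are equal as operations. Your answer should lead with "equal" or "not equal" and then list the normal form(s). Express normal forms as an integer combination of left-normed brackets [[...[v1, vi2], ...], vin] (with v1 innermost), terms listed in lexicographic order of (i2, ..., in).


not equal: they reduce to -[[[v1, v2], v3], v4] + [[[v1, v2], v4], v3] and [[[v1, v2], v3], v4] - [[[v1, v2], v4], v3] - [[[v1, v3], v4], v2] + [[[v1, v4], v3], v2]

The first expression reduces to -[[[v1, v2], v3], v4] + [[[v1, v2], v4], v3]
The second expression reduces to [[[v1, v2], v3], v4] - [[[v1, v2], v4], v3] - [[[v1, v3], v4], v2] + [[[v1, v4], v3], v2]
The normal forms differ: not equal.


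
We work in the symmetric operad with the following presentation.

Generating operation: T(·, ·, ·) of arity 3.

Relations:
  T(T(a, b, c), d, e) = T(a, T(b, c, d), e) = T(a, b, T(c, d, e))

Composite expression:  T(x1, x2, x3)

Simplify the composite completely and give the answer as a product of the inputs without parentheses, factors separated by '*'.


x1 * x2 * x3

All parenthesizations of T agree; list the x-inputs left to right.
T(x1, x2, x3) flattens to x1 * x2 * x3


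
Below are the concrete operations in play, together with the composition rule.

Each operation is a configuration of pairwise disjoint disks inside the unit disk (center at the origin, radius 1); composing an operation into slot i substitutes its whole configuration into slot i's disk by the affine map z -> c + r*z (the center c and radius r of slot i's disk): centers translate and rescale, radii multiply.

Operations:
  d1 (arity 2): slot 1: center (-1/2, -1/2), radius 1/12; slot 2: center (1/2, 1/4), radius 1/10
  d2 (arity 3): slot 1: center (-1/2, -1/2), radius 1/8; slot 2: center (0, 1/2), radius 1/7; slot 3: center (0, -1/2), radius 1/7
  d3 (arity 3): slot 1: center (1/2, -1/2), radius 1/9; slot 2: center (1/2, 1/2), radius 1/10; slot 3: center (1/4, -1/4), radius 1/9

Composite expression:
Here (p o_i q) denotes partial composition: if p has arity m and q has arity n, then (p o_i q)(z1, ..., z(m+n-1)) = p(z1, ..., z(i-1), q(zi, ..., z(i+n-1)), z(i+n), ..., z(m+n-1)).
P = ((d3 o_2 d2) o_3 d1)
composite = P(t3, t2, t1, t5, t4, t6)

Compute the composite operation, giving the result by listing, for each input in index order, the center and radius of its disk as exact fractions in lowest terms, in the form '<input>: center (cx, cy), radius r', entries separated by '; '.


t1: center (69/140, 19/35), radius 1/840; t2: center (9/20, 9/20), radius 1/80; t3: center (1/2, -1/2), radius 1/9; t4: center (1/2, 9/20), radius 1/70; t5: center (71/140, 31/56), radius 1/700; t6: center (1/4, -1/4), radius 1/9

Each t-disk chains the slot maps above it in d3; radii multiply.
for t3, the 1-step affine chain lands on center (1/2, -1/2), radius 1/9
for t2, the 2-step affine chain lands on center (9/20, 9/20), radius 1/80
for t1, the 3-step affine chain lands on center (69/140, 19/35), radius 1/840
for t5, the 3-step affine chain lands on center (71/140, 31/56), radius 1/700
for t4, the 2-step affine chain lands on center (1/2, 9/20), radius 1/70
for t6, the 1-step affine chain lands on center (1/4, -1/4), radius 1/9


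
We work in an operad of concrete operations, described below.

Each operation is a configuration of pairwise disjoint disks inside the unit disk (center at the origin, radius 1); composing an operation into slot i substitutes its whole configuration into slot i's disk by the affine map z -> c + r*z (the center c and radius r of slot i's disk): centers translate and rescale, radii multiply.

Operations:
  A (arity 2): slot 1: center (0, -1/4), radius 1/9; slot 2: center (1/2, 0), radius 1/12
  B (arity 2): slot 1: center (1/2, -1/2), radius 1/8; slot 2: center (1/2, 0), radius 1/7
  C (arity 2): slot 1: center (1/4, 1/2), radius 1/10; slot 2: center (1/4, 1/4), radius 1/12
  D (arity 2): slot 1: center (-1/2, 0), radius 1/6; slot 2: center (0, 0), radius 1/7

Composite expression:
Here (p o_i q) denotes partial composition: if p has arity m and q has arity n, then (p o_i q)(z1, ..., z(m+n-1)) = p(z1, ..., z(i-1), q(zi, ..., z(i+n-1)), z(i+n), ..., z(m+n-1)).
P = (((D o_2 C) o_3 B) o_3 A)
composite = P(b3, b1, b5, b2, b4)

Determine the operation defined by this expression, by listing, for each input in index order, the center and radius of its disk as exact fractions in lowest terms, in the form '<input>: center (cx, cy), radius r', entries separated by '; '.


b1: center (1/28, 1/14), radius 1/70; b2: center (19/448, 5/168), radius 1/8064; b3: center (-1/2, 0), radius 1/6; b4: center (1/24, 1/28), radius 1/588; b5: center (1/24, 79/2688), radius 1/6048

Below D, radii multiply path by path; the b-disk centers shift.
for b3, the 1-step affine chain lands on center (-1/2, 0), radius 1/6
for b1, the 2-step affine chain lands on center (1/28, 1/14), radius 1/70
for b5, the 4-step affine chain lands on center (1/24, 79/2688), radius 1/6048
for b2, the 4-step affine chain lands on center (19/448, 5/168), radius 1/8064
for b4, the 3-step affine chain lands on center (1/24, 1/28), radius 1/588


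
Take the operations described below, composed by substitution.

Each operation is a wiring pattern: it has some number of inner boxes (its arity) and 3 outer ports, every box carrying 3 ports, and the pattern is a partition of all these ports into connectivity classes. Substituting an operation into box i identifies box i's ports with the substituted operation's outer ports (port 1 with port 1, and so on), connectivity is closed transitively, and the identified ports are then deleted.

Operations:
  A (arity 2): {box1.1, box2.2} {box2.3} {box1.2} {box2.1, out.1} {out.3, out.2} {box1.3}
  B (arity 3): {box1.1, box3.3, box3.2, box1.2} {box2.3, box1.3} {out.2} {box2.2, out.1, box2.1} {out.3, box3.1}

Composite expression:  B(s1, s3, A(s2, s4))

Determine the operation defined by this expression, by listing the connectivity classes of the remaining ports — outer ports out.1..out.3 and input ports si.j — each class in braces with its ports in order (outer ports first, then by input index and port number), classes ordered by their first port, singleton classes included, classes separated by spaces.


{out.1, s3.1, s3.2} {out.2} {out.3, s4.1} {s1.1, s1.2} {s1.3, s3.3} {s2.1, s4.2} {s2.2} {s2.3} {s4.3}

Connectivity passes through glued B-boundaries; trace each wire chain.
stage A: inputs (s2, s4), connectivity {out.1, s4.1} {out.2, out.3} {s2.1, s4.2} {s2.2} {s2.3} {s4.3}, out.j its boundary
stage B: inputs (s1, s3, s2, s4), connectivity {out.1, s3.1, s3.2} {out.2} {out.3, s4.1} {s1.1, s1.2} {s1.3, s3.3} {s2.1, s4.2} {s2.2} {s2.3} {s4.3}, out.j its boundary


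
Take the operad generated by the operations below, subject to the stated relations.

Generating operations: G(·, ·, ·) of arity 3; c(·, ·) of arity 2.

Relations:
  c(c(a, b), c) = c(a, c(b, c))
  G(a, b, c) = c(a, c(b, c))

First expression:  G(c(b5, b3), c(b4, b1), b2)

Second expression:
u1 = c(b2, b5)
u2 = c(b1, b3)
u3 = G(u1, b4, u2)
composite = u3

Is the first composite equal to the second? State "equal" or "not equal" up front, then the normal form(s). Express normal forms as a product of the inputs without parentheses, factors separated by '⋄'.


not equal; the first gives b5 ⋄ b3 ⋄ b4 ⋄ b1 ⋄ b2 and the second b2 ⋄ b5 ⋄ b4 ⋄ b1 ⋄ b3

In normal form, the first expression is b5 ⋄ b3 ⋄ b4 ⋄ b1 ⋄ b2
In normal form, the second expression is b2 ⋄ b5 ⋄ b4 ⋄ b1 ⋄ b3
The normal forms differ: not equal.


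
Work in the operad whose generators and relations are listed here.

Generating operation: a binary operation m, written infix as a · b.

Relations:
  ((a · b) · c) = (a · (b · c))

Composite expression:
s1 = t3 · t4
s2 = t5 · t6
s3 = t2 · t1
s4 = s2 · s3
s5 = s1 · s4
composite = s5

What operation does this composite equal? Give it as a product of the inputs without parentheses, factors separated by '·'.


Key point: m is associative — brackets drop, the t-order remains.
(t3 · t4) unparenthesizes to t3 · t4
(t5 · t6) unparenthesizes to t5 · t6
(t2 · t1) unparenthesizes to t2 · t1
((t5 · t6) · (t2 · t1)) unparenthesizes to t5 · t6 · t2 · t1
((t3 · t4) · ((t5 · t6) · (t2 · t1))) unparenthesizes to t3 · t4 · t5 · t6 · t2 · t1

t3 · t4 · t5 · t6 · t2 · t1


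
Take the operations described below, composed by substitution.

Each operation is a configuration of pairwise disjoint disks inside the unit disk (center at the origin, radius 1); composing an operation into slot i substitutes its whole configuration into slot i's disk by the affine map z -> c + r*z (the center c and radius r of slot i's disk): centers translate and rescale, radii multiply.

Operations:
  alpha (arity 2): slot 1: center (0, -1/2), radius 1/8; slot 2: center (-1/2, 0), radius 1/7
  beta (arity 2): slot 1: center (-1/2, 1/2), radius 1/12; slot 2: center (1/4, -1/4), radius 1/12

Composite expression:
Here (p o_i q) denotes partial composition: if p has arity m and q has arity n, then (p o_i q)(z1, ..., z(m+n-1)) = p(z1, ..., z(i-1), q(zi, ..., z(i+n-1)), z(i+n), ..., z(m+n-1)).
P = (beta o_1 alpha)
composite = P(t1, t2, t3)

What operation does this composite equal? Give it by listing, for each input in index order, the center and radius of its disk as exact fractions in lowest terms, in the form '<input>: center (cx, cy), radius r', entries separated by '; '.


t1: center (-1/2, 11/24), radius 1/96; t2: center (-13/24, 1/2), radius 1/84; t3: center (1/4, -1/4), radius 1/12

Only the slot chain above each t matters under beta; compose those maps.
tracing t1 down its 2-map path: center (-1/2, 11/24), radius 1/96
tracing t2 down its 2-map path: center (-13/24, 1/2), radius 1/84
tracing t3 down its 1-map path: center (1/4, -1/4), radius 1/12


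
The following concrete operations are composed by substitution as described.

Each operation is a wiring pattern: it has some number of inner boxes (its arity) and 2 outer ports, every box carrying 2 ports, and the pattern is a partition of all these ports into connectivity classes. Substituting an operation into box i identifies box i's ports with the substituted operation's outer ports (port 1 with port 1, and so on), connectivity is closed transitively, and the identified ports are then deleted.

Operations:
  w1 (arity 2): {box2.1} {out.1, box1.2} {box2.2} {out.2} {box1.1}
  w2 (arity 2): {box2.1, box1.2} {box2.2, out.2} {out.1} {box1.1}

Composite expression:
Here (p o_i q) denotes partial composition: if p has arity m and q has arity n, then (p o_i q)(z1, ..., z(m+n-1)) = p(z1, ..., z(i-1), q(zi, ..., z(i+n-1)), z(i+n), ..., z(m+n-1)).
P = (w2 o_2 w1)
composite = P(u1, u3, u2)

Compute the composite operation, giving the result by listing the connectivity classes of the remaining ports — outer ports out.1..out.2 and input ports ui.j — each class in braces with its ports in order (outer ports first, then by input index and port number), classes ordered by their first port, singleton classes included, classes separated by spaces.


{out.1} {out.2} {u1.1} {u1.2, u3.2} {u2.1} {u2.2} {u3.1}


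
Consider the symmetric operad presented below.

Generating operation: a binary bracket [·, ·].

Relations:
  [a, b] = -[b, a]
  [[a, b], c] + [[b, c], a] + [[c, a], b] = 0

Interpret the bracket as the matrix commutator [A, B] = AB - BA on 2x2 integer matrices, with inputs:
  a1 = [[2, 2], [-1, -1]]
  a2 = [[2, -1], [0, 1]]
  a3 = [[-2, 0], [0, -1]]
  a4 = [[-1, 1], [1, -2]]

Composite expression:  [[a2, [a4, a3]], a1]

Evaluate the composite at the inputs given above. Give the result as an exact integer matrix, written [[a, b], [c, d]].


[[-3, 1], [5, 3]]

[a4, a3] = [[0, 1], [-1, 0]]
[a2, [a4, a3]] = [[1, 1], [1, -1]]
[[a2, [a4, a3]], a1] = [[-3, 1], [5, 3]]


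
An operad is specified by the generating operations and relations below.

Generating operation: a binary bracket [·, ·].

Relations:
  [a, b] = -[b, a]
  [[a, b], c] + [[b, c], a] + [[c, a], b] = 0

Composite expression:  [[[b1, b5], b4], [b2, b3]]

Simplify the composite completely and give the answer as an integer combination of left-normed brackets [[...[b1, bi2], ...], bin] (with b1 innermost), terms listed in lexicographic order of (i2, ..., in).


[[[[b1, b5], b4], b2], b3] - [[[[b1, b5], b4], b3], b2]

A multilinear Lie element is pinned by b1-initial words (b1 innermost).
Composite bracket: [[[b1, b5], b4], [b2, b3]]
Expanding via [a, b] = ab - ba: 16 signed words (2^4 = 16).
Collect the words opening with b1:
  b1b5b4b2b3 appears with sign +1, giving the term +[[[[b1, b5], b4], b2], b3]
  b1b5b4b3b2 appears with sign -1, giving the term -[[[[b1, b5], b4], b3], b2]


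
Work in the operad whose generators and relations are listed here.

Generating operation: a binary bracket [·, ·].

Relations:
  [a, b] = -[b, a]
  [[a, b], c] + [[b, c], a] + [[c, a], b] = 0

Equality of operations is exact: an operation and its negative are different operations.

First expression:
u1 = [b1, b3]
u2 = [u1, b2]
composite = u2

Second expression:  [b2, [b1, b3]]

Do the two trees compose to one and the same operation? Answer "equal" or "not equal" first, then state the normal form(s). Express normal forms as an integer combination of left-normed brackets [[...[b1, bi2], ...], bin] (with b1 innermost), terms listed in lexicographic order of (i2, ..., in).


not equal; the first gives [[b1, b3], b2] and the second -[[b1, b3], b2]

The first expression reduces to [[b1, b3], b2]
The second expression reduces to -[[b1, b3], b2]
The normal forms differ: not equal.


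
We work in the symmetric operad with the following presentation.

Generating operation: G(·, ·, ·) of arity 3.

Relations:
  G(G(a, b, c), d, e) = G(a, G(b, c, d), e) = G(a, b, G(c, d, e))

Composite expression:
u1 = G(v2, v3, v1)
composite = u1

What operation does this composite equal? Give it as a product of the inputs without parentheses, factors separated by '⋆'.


v2 ⋆ v3 ⋆ v1

The G-tree's shape is irrelevant; the v-reading-order decides.
G(v2, v3, v1) unparenthesizes to v2 ⋆ v3 ⋆ v1
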